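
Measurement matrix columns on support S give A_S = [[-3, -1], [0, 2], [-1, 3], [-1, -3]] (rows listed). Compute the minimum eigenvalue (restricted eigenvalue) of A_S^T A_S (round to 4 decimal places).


A_S^T A_S = [[11, 3], [3, 23]].
trace = 34.
det = 244.
disc = trace^2 - 4*det = 1156 - 4*244 = 180.
sqrt(180) ≈ 13.416408.
lam_min = (34 - sqrt(180))/2 ≈ (34 - 13.416408)/2 = 10.291796 ≈ 10.2918.

10.2918


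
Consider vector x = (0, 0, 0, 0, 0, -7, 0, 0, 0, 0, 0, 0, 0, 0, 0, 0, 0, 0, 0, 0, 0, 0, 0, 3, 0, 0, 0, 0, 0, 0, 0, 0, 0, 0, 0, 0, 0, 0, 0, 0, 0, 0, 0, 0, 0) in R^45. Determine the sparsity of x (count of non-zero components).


Non-zero positions: [5, 23].
Sparsity = 2.

2


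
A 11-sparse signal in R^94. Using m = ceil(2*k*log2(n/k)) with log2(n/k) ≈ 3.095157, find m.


log2(n/k) = log2(94/11) ≈ 3.095157.
2*k*log2(n/k) ≈ 2*11*3.095157 = 68.093454.
m = ceil(68.093454) = 69.

69


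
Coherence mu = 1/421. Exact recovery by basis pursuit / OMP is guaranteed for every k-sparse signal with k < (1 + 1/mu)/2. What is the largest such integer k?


1/mu = 421.
1 + 1/mu = 422.
(1 + 1/mu)/2 = 211 is an integer and the inequality is strict, so k_max = 211 - 1 = 210.

210


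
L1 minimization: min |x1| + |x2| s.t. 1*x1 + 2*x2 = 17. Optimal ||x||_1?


Axis intercepts:
  x1 = 17, x2 = 0: L1 = 17
  x1 = 0, x2 = 17/2: L1 = 17/2
x* = (0, 17/2)
||x*||_1 = 17/2.

17/2


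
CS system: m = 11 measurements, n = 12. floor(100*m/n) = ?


100*m/n = 100*11/12 ≈ 91.6667.
floor = 91.

91


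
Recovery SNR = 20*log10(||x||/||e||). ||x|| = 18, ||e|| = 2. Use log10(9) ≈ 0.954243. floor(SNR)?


||x||/||e|| = 18/2 = 9.
log10(9) ≈ 0.954243.
20*log10(||x||/||e||) ≈ 20*0.954243 = 19.08486.
floor(19.08486) = 19.

19


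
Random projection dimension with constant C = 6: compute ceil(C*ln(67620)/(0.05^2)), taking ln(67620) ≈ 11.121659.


ln(67620) ≈ 11.121659.
eps^2 = 0.05^2 = 0.0025.
C*ln(N)/eps^2 ≈ 6*11.121659/0.0025 ≈ 26691.9816.
m = ceil(26691.9816) = 26692.

26692


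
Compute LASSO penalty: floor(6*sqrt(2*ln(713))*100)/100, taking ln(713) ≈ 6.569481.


ln(713) ≈ 6.569481.
2*ln(n) ≈ 13.138962.
sqrt(2*ln(n)) ≈ sqrt(13.138962) ≈ 3.624771.
lambda ≈ 6*3.624771 = 21.748626.
floor(lambda*100)/100 = 21.74.

21.74


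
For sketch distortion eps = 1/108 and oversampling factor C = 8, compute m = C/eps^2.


1/eps = 108.
(1/eps)^2 = 11664.
m = 8*11664 = 93312.

93312


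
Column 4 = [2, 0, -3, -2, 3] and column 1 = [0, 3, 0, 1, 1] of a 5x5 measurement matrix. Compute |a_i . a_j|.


Inner product: 2*0 + 0*3 + -3*0 + -2*1 + 3*1
Products: [0, 0, 0, -2, 3]
Sum = 1.
|dot| = 1.

1


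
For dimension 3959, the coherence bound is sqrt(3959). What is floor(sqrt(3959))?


62^2 = 3844 <= 3959 < 3969 = 63^2, so 62 <= sqrt(3959) < 63.
floor(sqrt(3959)) = 62.

62


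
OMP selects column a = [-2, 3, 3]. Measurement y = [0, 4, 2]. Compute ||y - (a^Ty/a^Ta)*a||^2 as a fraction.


a^T a = 22.
a^T y = 18.
coeff = 18/22 = 9/11.
||r||^2 = 58/11.

58/11


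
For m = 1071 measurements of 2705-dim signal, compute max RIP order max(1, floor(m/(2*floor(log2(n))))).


floor(log2(2705)) = 11.
2*11 = 22.
m/(2*floor(log2(n))) = 1071/22 ≈ 48.6818.
floor = 48.
k = max(1, 48) = 48.

48


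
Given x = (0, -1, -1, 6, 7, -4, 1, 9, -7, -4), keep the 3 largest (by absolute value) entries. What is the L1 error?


Sorted |x_i| descending: [9, 7, 7, 6, 4, 4, 1, 1, 1, 0]
Keep top 3: [9, 7, 7]
Tail entries: [6, 4, 4, 1, 1, 1, 0]
L1 error = sum of tail = 17.

17


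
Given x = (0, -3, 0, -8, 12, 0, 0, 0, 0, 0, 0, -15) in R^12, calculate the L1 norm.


Non-zero entries: [(1, -3), (3, -8), (4, 12), (11, -15)]
Absolute values: [3, 8, 12, 15]
||x||_1 = sum = 38.

38


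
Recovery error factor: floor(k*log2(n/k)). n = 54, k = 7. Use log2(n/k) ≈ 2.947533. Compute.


log2(n/k) = log2(54/7) ≈ 2.947533.
k*log2(n/k) ≈ 7*2.947533 = 20.632731.
floor(20.632731) = 20.

20


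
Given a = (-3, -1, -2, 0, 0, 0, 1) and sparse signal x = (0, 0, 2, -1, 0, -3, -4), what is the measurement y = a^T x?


Non-zero terms: ['-2*2', '0*-1', '0*-3', '1*-4']
Products: [-4, 0, 0, -4]
y = sum = -8.

-8


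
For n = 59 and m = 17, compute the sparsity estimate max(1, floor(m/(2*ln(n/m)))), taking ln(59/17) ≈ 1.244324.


n/m = 59/17.
ln(n/m) ≈ 1.244324.
2*ln(n/m) ≈ 2.488648.
m/(2*ln(n/m)) ≈ 17/2.488648 ≈ 6.831.
floor = 6.
k_max = max(1, 6) = 6.

6


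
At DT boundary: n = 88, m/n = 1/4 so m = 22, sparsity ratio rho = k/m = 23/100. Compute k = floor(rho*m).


m = 1/4*88 = 22.
rho = 23/100.
rho*m = 23/100*22 = 5.06.
k = floor(5.06) = 5.

5


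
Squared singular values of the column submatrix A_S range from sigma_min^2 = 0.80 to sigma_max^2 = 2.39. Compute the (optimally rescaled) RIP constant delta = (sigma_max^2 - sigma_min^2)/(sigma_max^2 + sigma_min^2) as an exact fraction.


lambda_max - lambda_min = 2.39 - 0.80 = 1.59.
lambda_max + lambda_min = 2.39 + 0.80 = 3.19.
delta = 1.59/3.19 = 159/319.

159/319


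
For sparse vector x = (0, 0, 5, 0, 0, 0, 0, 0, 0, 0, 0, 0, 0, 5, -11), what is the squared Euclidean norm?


Non-zero entries: [(2, 5), (13, 5), (14, -11)]
Squares: [25, 25, 121]
||x||_2^2 = sum = 171.

171


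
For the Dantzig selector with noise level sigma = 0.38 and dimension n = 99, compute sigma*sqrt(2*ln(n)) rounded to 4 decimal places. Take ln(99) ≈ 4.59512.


ln(99) ≈ 4.59512.
2*ln(n) ≈ 9.19024.
sqrt(2*ln(n)) ≈ sqrt(9.19024) ≈ 3.031541.
threshold ≈ 0.38*3.031541 = 1.15198558 ≈ 1.1520.

1.1520


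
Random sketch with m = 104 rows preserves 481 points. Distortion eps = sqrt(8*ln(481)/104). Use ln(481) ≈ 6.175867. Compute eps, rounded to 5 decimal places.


ln(481) ≈ 6.175867.
8*ln(N)/m ≈ 8*6.175867/104 ≈ 0.47506669.
eps = sqrt(0.47506669) ≈ 0.6892508 ≈ 0.68925.

0.68925


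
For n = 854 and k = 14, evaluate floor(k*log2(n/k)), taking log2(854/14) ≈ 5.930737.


log2(n/k) = log2(854/14) ≈ 5.930737.
k*log2(n/k) ≈ 14*5.930737 = 83.030318.
floor(83.030318) = 83.

83


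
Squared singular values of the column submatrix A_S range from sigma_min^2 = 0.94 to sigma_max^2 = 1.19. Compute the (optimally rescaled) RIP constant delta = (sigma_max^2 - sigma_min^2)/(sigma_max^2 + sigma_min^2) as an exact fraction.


lambda_max - lambda_min = 1.19 - 0.94 = 0.25.
lambda_max + lambda_min = 1.19 + 0.94 = 2.13.
delta = 0.25/2.13 = 25/213.

25/213


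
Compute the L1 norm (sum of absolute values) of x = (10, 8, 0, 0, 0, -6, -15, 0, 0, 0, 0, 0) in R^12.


Non-zero entries: [(0, 10), (1, 8), (5, -6), (6, -15)]
Absolute values: [10, 8, 6, 15]
||x||_1 = sum = 39.

39


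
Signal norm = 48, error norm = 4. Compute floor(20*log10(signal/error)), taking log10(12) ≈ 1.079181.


||x||/||e|| = 48/4 = 12.
log10(12) ≈ 1.079181.
20*log10(||x||/||e||) ≈ 20*1.079181 = 21.58362.
floor(21.58362) = 21.

21


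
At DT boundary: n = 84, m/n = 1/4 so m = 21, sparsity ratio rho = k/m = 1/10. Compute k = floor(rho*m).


m = 1/4*84 = 21.
rho = 1/10.
rho*m = 1/10*21 = 2.1.
k = floor(2.1) = 2.

2


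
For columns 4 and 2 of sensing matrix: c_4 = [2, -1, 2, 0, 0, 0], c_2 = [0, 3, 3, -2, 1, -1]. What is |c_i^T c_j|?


Inner product: 2*0 + -1*3 + 2*3 + 0*-2 + 0*1 + 0*-1
Products: [0, -3, 6, 0, 0, 0]
Sum = 3.
|dot| = 3.

3


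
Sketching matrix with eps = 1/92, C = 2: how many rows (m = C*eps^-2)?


1/eps = 92.
(1/eps)^2 = 8464.
m = 2*8464 = 16928.

16928


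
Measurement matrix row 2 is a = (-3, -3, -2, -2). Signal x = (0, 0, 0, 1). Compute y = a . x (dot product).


Non-zero terms: ['-2*1']
Products: [-2]
y = sum = -2.

-2


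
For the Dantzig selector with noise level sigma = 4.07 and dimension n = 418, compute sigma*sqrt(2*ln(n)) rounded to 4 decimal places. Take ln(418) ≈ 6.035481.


ln(418) ≈ 6.035481.
2*ln(n) ≈ 12.070962.
sqrt(2*ln(n)) ≈ sqrt(12.070962) ≈ 3.474329.
threshold ≈ 4.07*3.474329 = 14.14051903 ≈ 14.1405.

14.1405


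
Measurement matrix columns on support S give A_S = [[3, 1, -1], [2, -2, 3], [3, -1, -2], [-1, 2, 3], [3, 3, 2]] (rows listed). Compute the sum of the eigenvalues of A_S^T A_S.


Sum of eigenvalues of A_S^T A_S = trace(A_S^T A_S) = sum of squared column norms of A_S.
A_S^T A_S diagonal: [32, 19, 27].
trace = 32 + 19 + 27 = 78.

78


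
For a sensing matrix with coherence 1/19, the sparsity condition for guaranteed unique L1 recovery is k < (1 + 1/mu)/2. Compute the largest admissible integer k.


1/mu = 19.
1 + 1/mu = 20.
(1 + 1/mu)/2 = 10 is an integer and the inequality is strict, so k_max = 10 - 1 = 9.

9


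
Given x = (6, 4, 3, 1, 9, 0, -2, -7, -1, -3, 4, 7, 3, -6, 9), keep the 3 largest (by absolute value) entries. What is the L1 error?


Sorted |x_i| descending: [9, 9, 7, 7, 6, 6, 4, 4, 3, 3, 3, 2, 1, 1, 0]
Keep top 3: [9, 9, 7]
Tail entries: [7, 6, 6, 4, 4, 3, 3, 3, 2, 1, 1, 0]
L1 error = sum of tail = 40.

40


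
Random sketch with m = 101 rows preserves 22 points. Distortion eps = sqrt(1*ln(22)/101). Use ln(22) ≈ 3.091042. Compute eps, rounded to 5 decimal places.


ln(22) ≈ 3.091042.
1*ln(N)/m ≈ 1*3.091042/101 ≈ 0.03060438.
eps = sqrt(0.03060438) ≈ 0.1749411 ≈ 0.17494.

0.17494


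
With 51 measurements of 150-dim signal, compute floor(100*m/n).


100*m/n = 100*51/150 ≈ 34.0.
floor = 34.

34


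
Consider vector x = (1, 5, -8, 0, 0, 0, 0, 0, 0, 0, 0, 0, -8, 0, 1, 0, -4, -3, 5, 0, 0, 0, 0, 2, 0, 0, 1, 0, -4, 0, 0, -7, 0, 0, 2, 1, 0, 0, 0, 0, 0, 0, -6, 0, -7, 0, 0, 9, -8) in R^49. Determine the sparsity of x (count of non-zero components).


Non-zero positions: [0, 1, 2, 12, 14, 16, 17, 18, 23, 26, 28, 31, 34, 35, 42, 44, 47, 48].
Sparsity = 18.

18


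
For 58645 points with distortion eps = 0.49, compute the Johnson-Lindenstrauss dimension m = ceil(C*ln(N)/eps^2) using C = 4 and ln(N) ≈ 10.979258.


ln(58645) ≈ 10.979258.
eps^2 = 0.49^2 = 0.2401.
C*ln(N)/eps^2 ≈ 4*10.979258/0.2401 ≈ 182.9114.
m = ceil(182.9114) = 183.

183


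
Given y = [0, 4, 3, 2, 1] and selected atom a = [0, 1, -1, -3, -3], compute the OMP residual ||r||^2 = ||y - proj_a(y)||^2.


a^T a = 20.
a^T y = -8.
coeff = -8/20 = -2/5.
||r||^2 = 134/5.

134/5


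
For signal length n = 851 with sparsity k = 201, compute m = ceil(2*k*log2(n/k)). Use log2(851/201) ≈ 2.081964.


log2(n/k) = log2(851/201) ≈ 2.081964.
2*k*log2(n/k) ≈ 2*201*2.081964 = 836.949528.
m = ceil(836.949528) = 837.

837


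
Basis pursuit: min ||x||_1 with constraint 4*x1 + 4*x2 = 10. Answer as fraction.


Axis intercepts:
  x1 = 5/2, x2 = 0: L1 = 5/2
  x1 = 0, x2 = 5/2: L1 = 5/2
x* = (5/2, 0)
||x*||_1 = 5/2.

5/2


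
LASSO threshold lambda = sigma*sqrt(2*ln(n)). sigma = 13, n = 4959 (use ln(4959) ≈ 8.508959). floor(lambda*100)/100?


ln(4959) ≈ 8.508959.
2*ln(n) ≈ 17.017918.
sqrt(2*ln(n)) ≈ sqrt(17.017918) ≈ 4.125278.
lambda ≈ 13*4.125278 = 53.628614.
floor(lambda*100)/100 = 53.62.

53.62


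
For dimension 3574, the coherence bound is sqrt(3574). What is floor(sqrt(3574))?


59^2 = 3481 <= 3574 < 3600 = 60^2, so 59 <= sqrt(3574) < 60.
floor(sqrt(3574)) = 59.

59


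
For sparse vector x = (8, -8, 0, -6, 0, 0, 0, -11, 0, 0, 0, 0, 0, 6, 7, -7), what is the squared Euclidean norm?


Non-zero entries: [(0, 8), (1, -8), (3, -6), (7, -11), (13, 6), (14, 7), (15, -7)]
Squares: [64, 64, 36, 121, 36, 49, 49]
||x||_2^2 = sum = 419.

419


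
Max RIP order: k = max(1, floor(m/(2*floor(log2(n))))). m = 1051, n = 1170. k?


floor(log2(1170)) = 10.
2*10 = 20.
m/(2*floor(log2(n))) = 1051/20 ≈ 52.55.
floor = 52.
k = max(1, 52) = 52.

52


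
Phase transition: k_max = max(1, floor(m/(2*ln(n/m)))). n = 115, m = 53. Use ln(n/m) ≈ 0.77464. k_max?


n/m = 115/53.
ln(n/m) ≈ 0.77464.
2*ln(n/m) ≈ 1.54928.
m/(2*ln(n/m)) ≈ 53/1.54928 ≈ 34.2094.
floor = 34.
k_max = max(1, 34) = 34.

34


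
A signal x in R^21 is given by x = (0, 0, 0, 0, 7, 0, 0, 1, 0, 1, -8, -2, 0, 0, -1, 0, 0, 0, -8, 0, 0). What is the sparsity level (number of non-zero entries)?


Non-zero positions: [4, 7, 9, 10, 11, 14, 18].
Sparsity = 7.

7


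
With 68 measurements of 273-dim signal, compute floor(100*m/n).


100*m/n = 100*68/273 ≈ 24.9084.
floor = 24.

24


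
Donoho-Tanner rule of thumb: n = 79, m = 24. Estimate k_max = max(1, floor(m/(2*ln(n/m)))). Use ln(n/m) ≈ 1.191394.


n/m = 79/24.
ln(n/m) ≈ 1.191394.
2*ln(n/m) ≈ 2.382788.
m/(2*ln(n/m)) ≈ 24/2.382788 ≈ 10.0722.
floor = 10.
k_max = max(1, 10) = 10.

10


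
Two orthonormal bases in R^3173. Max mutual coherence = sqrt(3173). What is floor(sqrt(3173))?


56^2 = 3136 <= 3173 < 3249 = 57^2, so 56 <= sqrt(3173) < 57.
floor(sqrt(3173)) = 56.

56


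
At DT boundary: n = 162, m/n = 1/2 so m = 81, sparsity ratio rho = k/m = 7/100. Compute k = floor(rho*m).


m = 1/2*162 = 81.
rho = 7/100.
rho*m = 7/100*81 = 5.67.
k = floor(5.67) = 5.

5


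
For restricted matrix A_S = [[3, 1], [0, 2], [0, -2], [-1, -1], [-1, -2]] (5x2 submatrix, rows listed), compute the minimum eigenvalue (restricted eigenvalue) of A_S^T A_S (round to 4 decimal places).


A_S^T A_S = [[11, 6], [6, 14]].
trace = 25.
det = 118.
disc = trace^2 - 4*det = 625 - 4*118 = 153.
sqrt(153) ≈ 12.369317.
lam_min = (25 - sqrt(153))/2 ≈ (25 - 12.369317)/2 = 6.3153415 ≈ 6.3153.

6.3153


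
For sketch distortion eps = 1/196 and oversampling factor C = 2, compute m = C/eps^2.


1/eps = 196.
(1/eps)^2 = 38416.
m = 2*38416 = 76832.

76832


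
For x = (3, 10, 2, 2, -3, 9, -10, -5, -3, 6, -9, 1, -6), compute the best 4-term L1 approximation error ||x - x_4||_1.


Sorted |x_i| descending: [10, 10, 9, 9, 6, 6, 5, 3, 3, 3, 2, 2, 1]
Keep top 4: [10, 10, 9, 9]
Tail entries: [6, 6, 5, 3, 3, 3, 2, 2, 1]
L1 error = sum of tail = 31.

31


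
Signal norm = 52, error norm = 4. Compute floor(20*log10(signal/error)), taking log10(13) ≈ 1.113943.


||x||/||e|| = 52/4 = 13.
log10(13) ≈ 1.113943.
20*log10(||x||/||e||) ≈ 20*1.113943 = 22.27886.
floor(22.27886) = 22.

22


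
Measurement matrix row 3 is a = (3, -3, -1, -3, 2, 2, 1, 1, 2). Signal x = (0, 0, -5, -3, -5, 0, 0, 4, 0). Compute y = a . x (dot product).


Non-zero terms: ['-1*-5', '-3*-3', '2*-5', '1*4']
Products: [5, 9, -10, 4]
y = sum = 8.

8


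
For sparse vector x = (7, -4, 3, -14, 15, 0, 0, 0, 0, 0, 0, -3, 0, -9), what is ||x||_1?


Non-zero entries: [(0, 7), (1, -4), (2, 3), (3, -14), (4, 15), (11, -3), (13, -9)]
Absolute values: [7, 4, 3, 14, 15, 3, 9]
||x||_1 = sum = 55.

55


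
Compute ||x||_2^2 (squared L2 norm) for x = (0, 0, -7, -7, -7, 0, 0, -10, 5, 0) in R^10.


Non-zero entries: [(2, -7), (3, -7), (4, -7), (7, -10), (8, 5)]
Squares: [49, 49, 49, 100, 25]
||x||_2^2 = sum = 272.

272


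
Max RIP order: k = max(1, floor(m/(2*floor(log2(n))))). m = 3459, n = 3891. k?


floor(log2(3891)) = 11.
2*11 = 22.
m/(2*floor(log2(n))) = 3459/22 ≈ 157.2273.
floor = 157.
k = max(1, 157) = 157.

157


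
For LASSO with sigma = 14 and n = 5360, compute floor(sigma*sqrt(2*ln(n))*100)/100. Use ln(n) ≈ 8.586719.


ln(5360) ≈ 8.586719.
2*ln(n) ≈ 17.173438.
sqrt(2*ln(n)) ≈ sqrt(17.173438) ≈ 4.144085.
lambda ≈ 14*4.144085 = 58.01719.
floor(lambda*100)/100 = 58.01.

58.01


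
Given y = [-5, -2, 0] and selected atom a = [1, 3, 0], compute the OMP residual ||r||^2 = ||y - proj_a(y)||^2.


a^T a = 10.
a^T y = -11.
coeff = -11/10 = -11/10.
||r||^2 = 169/10.

169/10


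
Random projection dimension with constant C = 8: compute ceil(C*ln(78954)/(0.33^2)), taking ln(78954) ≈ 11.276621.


ln(78954) ≈ 11.276621.
eps^2 = 0.33^2 = 0.1089.
C*ln(N)/eps^2 ≈ 8*11.276621/0.1089 ≈ 828.4019.
m = ceil(828.4019) = 829.

829


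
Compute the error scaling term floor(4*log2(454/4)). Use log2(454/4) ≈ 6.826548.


log2(n/k) = log2(454/4) ≈ 6.826548.
k*log2(n/k) ≈ 4*6.826548 = 27.306192.
floor(27.306192) = 27.

27


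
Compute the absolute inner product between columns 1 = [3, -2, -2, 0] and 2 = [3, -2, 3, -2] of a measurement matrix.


Inner product: 3*3 + -2*-2 + -2*3 + 0*-2
Products: [9, 4, -6, 0]
Sum = 7.
|dot| = 7.

7


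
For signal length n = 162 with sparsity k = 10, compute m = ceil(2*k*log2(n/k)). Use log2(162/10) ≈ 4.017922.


log2(n/k) = log2(162/10) ≈ 4.017922.
2*k*log2(n/k) ≈ 2*10*4.017922 = 80.35844.
m = ceil(80.35844) = 81.

81


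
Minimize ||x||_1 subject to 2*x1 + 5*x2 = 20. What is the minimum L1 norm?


Axis intercepts:
  x1 = 10, x2 = 0: L1 = 10
  x1 = 0, x2 = 4: L1 = 4
x* = (0, 4)
||x*||_1 = 4.

4


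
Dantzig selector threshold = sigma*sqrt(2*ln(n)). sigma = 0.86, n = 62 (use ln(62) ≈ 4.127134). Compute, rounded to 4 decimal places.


ln(62) ≈ 4.127134.
2*ln(n) ≈ 8.254268.
sqrt(2*ln(n)) ≈ sqrt(8.254268) ≈ 2.873024.
threshold ≈ 0.86*2.873024 = 2.47080064 ≈ 2.4708.

2.4708


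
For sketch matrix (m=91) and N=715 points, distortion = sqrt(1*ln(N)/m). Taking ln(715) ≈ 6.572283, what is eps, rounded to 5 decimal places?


ln(715) ≈ 6.572283.
1*ln(N)/m ≈ 1*6.572283/91 ≈ 0.07222289.
eps = sqrt(0.07222289) ≈ 0.2687432 ≈ 0.26874.

0.26874


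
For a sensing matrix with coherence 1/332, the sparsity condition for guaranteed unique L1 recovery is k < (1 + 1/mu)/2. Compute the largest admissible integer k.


1/mu = 332.
1 + 1/mu = 333.
(1 + 1/mu)/2 = 166.5 is not an integer, so k_max = floor(166.5) = 166.

166


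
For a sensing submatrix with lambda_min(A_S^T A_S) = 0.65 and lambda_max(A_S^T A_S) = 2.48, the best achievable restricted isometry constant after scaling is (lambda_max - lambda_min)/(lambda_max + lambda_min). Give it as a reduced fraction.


lambda_max - lambda_min = 2.48 - 0.65 = 1.83.
lambda_max + lambda_min = 2.48 + 0.65 = 3.13.
delta = 1.83/3.13 = 183/313.

183/313


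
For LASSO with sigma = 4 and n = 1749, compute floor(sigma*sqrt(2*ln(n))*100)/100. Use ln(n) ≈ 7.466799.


ln(1749) ≈ 7.466799.
2*ln(n) ≈ 14.933598.
sqrt(2*ln(n)) ≈ sqrt(14.933598) ≈ 3.864401.
lambda ≈ 4*3.864401 = 15.457604.
floor(lambda*100)/100 = 15.45.

15.45


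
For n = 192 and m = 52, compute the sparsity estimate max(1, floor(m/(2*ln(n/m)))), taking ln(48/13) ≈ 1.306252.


n/m = 192/52 = 48/13.
ln(n/m) ≈ 1.306252.
2*ln(n/m) ≈ 2.612504.
m/(2*ln(n/m)) ≈ 52/2.612504 ≈ 19.9043.
floor = 19.
k_max = max(1, 19) = 19.

19


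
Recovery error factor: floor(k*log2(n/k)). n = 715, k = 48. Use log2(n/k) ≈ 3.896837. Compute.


log2(n/k) = log2(715/48) ≈ 3.896837.
k*log2(n/k) ≈ 48*3.896837 = 187.048176.
floor(187.048176) = 187.

187


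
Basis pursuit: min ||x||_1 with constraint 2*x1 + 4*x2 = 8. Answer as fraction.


Axis intercepts:
  x1 = 4, x2 = 0: L1 = 4
  x1 = 0, x2 = 2: L1 = 2
x* = (0, 2)
||x*||_1 = 2.

2


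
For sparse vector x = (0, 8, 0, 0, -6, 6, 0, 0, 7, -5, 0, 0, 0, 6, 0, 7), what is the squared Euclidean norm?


Non-zero entries: [(1, 8), (4, -6), (5, 6), (8, 7), (9, -5), (13, 6), (15, 7)]
Squares: [64, 36, 36, 49, 25, 36, 49]
||x||_2^2 = sum = 295.

295


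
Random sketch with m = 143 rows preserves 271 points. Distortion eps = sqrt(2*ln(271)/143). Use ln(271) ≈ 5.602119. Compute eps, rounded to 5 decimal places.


ln(271) ≈ 5.602119.
2*ln(N)/m ≈ 2*5.602119/143 ≈ 0.07835131.
eps = sqrt(0.07835131) ≈ 0.279913 ≈ 0.27991.

0.27991


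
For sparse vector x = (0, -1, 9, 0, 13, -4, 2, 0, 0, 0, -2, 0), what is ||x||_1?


Non-zero entries: [(1, -1), (2, 9), (4, 13), (5, -4), (6, 2), (10, -2)]
Absolute values: [1, 9, 13, 4, 2, 2]
||x||_1 = sum = 31.

31


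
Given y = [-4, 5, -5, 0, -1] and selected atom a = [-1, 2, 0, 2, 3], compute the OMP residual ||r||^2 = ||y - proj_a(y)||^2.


a^T a = 18.
a^T y = 11.
coeff = 11/18 = 11/18.
||r||^2 = 1085/18.

1085/18


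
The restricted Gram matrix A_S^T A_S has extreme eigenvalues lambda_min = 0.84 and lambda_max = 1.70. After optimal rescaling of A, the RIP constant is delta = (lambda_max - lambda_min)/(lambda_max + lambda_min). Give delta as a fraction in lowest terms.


lambda_max - lambda_min = 1.70 - 0.84 = 0.86.
lambda_max + lambda_min = 1.70 + 0.84 = 2.54.
delta = 0.86/2.54 = 86/254 = 43/127.

43/127


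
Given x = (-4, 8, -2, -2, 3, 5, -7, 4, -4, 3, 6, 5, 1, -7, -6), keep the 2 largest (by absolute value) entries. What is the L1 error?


Sorted |x_i| descending: [8, 7, 7, 6, 6, 5, 5, 4, 4, 4, 3, 3, 2, 2, 1]
Keep top 2: [8, 7]
Tail entries: [7, 6, 6, 5, 5, 4, 4, 4, 3, 3, 2, 2, 1]
L1 error = sum of tail = 52.

52


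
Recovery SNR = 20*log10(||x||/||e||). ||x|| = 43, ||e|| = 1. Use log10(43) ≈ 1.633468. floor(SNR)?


||x||/||e|| = 43/1 = 43.
log10(43) ≈ 1.633468.
20*log10(||x||/||e||) ≈ 20*1.633468 = 32.66936.
floor(32.66936) = 32.

32


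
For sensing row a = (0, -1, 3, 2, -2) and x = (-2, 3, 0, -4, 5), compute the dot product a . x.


Non-zero terms: ['0*-2', '-1*3', '2*-4', '-2*5']
Products: [0, -3, -8, -10]
y = sum = -21.

-21


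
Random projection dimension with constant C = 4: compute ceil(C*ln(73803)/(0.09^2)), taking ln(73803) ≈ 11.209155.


ln(73803) ≈ 11.209155.
eps^2 = 0.09^2 = 0.0081.
C*ln(N)/eps^2 ≈ 4*11.209155/0.0081 ≈ 5535.3852.
m = ceil(5535.3852) = 5536.

5536


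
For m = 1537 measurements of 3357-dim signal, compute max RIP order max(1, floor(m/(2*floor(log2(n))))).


floor(log2(3357)) = 11.
2*11 = 22.
m/(2*floor(log2(n))) = 1537/22 ≈ 69.8636.
floor = 69.
k = max(1, 69) = 69.

69


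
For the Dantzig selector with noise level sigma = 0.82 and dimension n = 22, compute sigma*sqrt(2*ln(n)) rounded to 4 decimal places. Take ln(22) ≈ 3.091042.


ln(22) ≈ 3.091042.
2*ln(n) ≈ 6.182084.
sqrt(2*ln(n)) ≈ sqrt(6.182084) ≈ 2.48638.
threshold ≈ 0.82*2.48638 = 2.0388316 ≈ 2.0388.

2.0388


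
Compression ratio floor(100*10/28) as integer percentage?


100*m/n = 100*10/28 ≈ 35.7143.
floor = 35.

35


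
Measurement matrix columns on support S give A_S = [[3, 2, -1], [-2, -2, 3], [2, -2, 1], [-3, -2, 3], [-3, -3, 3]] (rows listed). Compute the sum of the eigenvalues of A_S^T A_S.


Sum of eigenvalues of A_S^T A_S = trace(A_S^T A_S) = sum of squared column norms of A_S.
A_S^T A_S diagonal: [35, 25, 29].
trace = 35 + 25 + 29 = 89.

89


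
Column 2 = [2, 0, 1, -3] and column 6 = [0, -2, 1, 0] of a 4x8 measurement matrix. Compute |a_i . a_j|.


Inner product: 2*0 + 0*-2 + 1*1 + -3*0
Products: [0, 0, 1, 0]
Sum = 1.
|dot| = 1.

1


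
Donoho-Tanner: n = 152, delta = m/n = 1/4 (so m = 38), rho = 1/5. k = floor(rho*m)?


m = 1/4*152 = 38.
rho = 1/5.
rho*m = 1/5*38 = 7.6.
k = floor(7.6) = 7.

7


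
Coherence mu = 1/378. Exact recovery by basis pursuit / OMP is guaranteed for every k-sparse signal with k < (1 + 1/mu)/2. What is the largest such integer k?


1/mu = 378.
1 + 1/mu = 379.
(1 + 1/mu)/2 = 189.5 is not an integer, so k_max = floor(189.5) = 189.

189


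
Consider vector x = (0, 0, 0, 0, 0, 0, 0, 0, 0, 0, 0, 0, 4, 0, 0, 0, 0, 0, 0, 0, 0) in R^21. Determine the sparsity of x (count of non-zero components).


Non-zero positions: [12].
Sparsity = 1.

1


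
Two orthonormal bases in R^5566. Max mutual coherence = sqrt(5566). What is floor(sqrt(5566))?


74^2 = 5476 <= 5566 < 5625 = 75^2, so 74 <= sqrt(5566) < 75.
floor(sqrt(5566)) = 74.

74


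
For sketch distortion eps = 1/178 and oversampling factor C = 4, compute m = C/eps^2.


1/eps = 178.
(1/eps)^2 = 31684.
m = 4*31684 = 126736.

126736


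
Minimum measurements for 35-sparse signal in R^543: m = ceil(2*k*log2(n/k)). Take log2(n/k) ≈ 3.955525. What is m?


log2(n/k) = log2(543/35) ≈ 3.955525.
2*k*log2(n/k) ≈ 2*35*3.955525 = 276.88675.
m = ceil(276.88675) = 277.

277


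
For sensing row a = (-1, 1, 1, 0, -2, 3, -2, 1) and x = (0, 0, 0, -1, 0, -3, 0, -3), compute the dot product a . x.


Non-zero terms: ['0*-1', '3*-3', '1*-3']
Products: [0, -9, -3]
y = sum = -12.

-12


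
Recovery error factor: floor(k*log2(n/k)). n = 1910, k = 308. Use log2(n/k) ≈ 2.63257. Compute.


log2(n/k) = log2(1910/308) ≈ 2.63257.
k*log2(n/k) ≈ 308*2.63257 = 810.83156.
floor(810.83156) = 810.

810


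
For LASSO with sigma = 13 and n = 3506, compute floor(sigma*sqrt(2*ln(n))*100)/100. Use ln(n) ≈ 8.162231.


ln(3506) ≈ 8.162231.
2*ln(n) ≈ 16.324462.
sqrt(2*ln(n)) ≈ sqrt(16.324462) ≈ 4.040354.
lambda ≈ 13*4.040354 = 52.524602.
floor(lambda*100)/100 = 52.52.

52.52


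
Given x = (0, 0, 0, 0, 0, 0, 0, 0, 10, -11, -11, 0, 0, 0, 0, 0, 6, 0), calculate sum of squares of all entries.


Non-zero entries: [(8, 10), (9, -11), (10, -11), (16, 6)]
Squares: [100, 121, 121, 36]
||x||_2^2 = sum = 378.

378


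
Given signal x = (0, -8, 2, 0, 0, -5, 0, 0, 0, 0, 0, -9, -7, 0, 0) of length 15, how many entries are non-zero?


Non-zero positions: [1, 2, 5, 11, 12].
Sparsity = 5.

5


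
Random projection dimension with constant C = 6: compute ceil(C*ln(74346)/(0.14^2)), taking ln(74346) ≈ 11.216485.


ln(74346) ≈ 11.216485.
eps^2 = 0.14^2 = 0.0196.
C*ln(N)/eps^2 ≈ 6*11.216485/0.0196 ≈ 3433.6179.
m = ceil(3433.6179) = 3434.

3434


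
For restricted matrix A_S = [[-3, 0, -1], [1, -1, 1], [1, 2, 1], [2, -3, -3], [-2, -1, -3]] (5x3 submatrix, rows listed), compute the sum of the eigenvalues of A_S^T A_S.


Sum of eigenvalues of A_S^T A_S = trace(A_S^T A_S) = sum of squared column norms of A_S.
A_S^T A_S diagonal: [19, 15, 21].
trace = 19 + 15 + 21 = 55.

55


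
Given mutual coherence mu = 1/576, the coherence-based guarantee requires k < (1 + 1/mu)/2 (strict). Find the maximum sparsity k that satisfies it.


1/mu = 576.
1 + 1/mu = 577.
(1 + 1/mu)/2 = 288.5 is not an integer, so k_max = floor(288.5) = 288.

288


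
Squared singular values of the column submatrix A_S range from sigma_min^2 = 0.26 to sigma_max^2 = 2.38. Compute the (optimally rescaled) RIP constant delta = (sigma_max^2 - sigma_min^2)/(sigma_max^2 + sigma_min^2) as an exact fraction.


lambda_max - lambda_min = 2.38 - 0.26 = 2.12.
lambda_max + lambda_min = 2.38 + 0.26 = 2.64.
delta = 2.12/2.64 = 212/264 = 53/66.

53/66


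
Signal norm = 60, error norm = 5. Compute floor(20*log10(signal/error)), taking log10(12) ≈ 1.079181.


||x||/||e|| = 60/5 = 12.
log10(12) ≈ 1.079181.
20*log10(||x||/||e||) ≈ 20*1.079181 = 21.58362.
floor(21.58362) = 21.

21


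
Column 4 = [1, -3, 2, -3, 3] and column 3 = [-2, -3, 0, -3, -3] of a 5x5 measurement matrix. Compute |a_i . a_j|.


Inner product: 1*-2 + -3*-3 + 2*0 + -3*-3 + 3*-3
Products: [-2, 9, 0, 9, -9]
Sum = 7.
|dot| = 7.

7


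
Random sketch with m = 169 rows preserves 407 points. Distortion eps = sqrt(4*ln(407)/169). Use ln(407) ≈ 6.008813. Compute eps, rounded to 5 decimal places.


ln(407) ≈ 6.008813.
4*ln(N)/m ≈ 4*6.008813/169 ≈ 0.14222043.
eps = sqrt(0.14222043) ≈ 0.3771212 ≈ 0.37712.

0.37712


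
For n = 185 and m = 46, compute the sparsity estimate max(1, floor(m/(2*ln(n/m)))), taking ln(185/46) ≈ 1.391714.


n/m = 185/46.
ln(n/m) ≈ 1.391714.
2*ln(n/m) ≈ 2.783428.
m/(2*ln(n/m)) ≈ 46/2.783428 ≈ 16.5264.
floor = 16.
k_max = max(1, 16) = 16.

16


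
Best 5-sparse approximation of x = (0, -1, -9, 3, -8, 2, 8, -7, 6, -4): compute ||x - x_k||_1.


Sorted |x_i| descending: [9, 8, 8, 7, 6, 4, 3, 2, 1, 0]
Keep top 5: [9, 8, 8, 7, 6]
Tail entries: [4, 3, 2, 1, 0]
L1 error = sum of tail = 10.

10


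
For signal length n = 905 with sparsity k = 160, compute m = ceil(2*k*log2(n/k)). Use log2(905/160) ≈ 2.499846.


log2(n/k) = log2(905/160) ≈ 2.499846.
2*k*log2(n/k) ≈ 2*160*2.499846 = 799.95072.
m = ceil(799.95072) = 800.

800


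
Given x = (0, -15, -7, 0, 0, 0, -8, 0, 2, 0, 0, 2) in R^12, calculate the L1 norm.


Non-zero entries: [(1, -15), (2, -7), (6, -8), (8, 2), (11, 2)]
Absolute values: [15, 7, 8, 2, 2]
||x||_1 = sum = 34.

34


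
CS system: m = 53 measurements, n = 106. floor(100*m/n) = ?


100*m/n = 100*53/106 ≈ 50.0.
floor = 50.

50


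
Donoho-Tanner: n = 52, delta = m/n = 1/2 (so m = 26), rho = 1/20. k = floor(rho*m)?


m = 1/2*52 = 26.
rho = 1/20.
rho*m = 1/20*26 = 1.3.
k = floor(1.3) = 1.

1


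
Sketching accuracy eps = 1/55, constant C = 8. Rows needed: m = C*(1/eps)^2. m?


1/eps = 55.
(1/eps)^2 = 3025.
m = 8*3025 = 24200.

24200


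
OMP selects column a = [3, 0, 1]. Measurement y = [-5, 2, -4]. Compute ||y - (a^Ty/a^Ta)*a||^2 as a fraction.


a^T a = 10.
a^T y = -19.
coeff = -19/10 = -19/10.
||r||^2 = 89/10.

89/10


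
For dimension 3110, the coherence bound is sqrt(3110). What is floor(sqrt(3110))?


55^2 = 3025 <= 3110 < 3136 = 56^2, so 55 <= sqrt(3110) < 56.
floor(sqrt(3110)) = 55.

55


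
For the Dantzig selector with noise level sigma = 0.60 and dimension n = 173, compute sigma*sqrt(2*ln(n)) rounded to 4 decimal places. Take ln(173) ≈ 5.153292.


ln(173) ≈ 5.153292.
2*ln(n) ≈ 10.306584.
sqrt(2*ln(n)) ≈ sqrt(10.306584) ≈ 3.210387.
threshold ≈ 0.60*3.210387 = 1.9262322 ≈ 1.9262.

1.9262


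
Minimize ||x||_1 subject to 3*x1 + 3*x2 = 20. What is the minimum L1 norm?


Axis intercepts:
  x1 = 20/3, x2 = 0: L1 = 20/3
  x1 = 0, x2 = 20/3: L1 = 20/3
x* = (20/3, 0)
||x*||_1 = 20/3.

20/3


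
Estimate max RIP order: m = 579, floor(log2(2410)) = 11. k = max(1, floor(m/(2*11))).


floor(log2(2410)) = 11.
2*11 = 22.
m/(2*floor(log2(n))) = 579/22 ≈ 26.3182.
floor = 26.
k = max(1, 26) = 26.

26


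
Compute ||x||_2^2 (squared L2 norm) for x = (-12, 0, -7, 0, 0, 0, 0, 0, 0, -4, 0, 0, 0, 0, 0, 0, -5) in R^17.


Non-zero entries: [(0, -12), (2, -7), (9, -4), (16, -5)]
Squares: [144, 49, 16, 25]
||x||_2^2 = sum = 234.

234


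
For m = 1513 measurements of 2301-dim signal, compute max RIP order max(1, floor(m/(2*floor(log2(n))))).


floor(log2(2301)) = 11.
2*11 = 22.
m/(2*floor(log2(n))) = 1513/22 ≈ 68.7727.
floor = 68.
k = max(1, 68) = 68.

68


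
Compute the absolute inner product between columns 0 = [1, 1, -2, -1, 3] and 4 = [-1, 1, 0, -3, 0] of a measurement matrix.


Inner product: 1*-1 + 1*1 + -2*0 + -1*-3 + 3*0
Products: [-1, 1, 0, 3, 0]
Sum = 3.
|dot| = 3.

3


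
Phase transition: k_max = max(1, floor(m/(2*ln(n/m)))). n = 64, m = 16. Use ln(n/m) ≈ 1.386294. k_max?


n/m = 64/16 = 4.
ln(n/m) ≈ 1.386294.
2*ln(n/m) ≈ 2.772588.
m/(2*ln(n/m)) ≈ 16/2.772588 ≈ 5.7708.
floor = 5.
k_max = max(1, 5) = 5.

5


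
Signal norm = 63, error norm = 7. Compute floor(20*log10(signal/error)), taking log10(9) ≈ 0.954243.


||x||/||e|| = 63/7 = 9.
log10(9) ≈ 0.954243.
20*log10(||x||/||e||) ≈ 20*0.954243 = 19.08486.
floor(19.08486) = 19.

19


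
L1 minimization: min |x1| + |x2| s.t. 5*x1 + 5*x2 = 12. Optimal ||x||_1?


Axis intercepts:
  x1 = 12/5, x2 = 0: L1 = 12/5
  x1 = 0, x2 = 12/5: L1 = 12/5
x* = (12/5, 0)
||x*||_1 = 12/5.

12/5


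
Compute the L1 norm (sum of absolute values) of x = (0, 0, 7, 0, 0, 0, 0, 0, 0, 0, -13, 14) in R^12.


Non-zero entries: [(2, 7), (10, -13), (11, 14)]
Absolute values: [7, 13, 14]
||x||_1 = sum = 34.

34


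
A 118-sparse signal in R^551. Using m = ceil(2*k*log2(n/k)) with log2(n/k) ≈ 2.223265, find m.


log2(n/k) = log2(551/118) ≈ 2.223265.
2*k*log2(n/k) ≈ 2*118*2.223265 = 524.69054.
m = ceil(524.69054) = 525.

525


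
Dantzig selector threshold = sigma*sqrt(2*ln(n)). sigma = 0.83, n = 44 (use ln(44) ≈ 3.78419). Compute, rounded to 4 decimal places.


ln(44) ≈ 3.78419.
2*ln(n) ≈ 7.56838.
sqrt(2*ln(n)) ≈ sqrt(7.56838) ≈ 2.751069.
threshold ≈ 0.83*2.751069 = 2.28338727 ≈ 2.2834.

2.2834


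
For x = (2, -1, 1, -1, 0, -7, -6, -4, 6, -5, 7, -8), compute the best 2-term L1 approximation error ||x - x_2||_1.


Sorted |x_i| descending: [8, 7, 7, 6, 6, 5, 4, 2, 1, 1, 1, 0]
Keep top 2: [8, 7]
Tail entries: [7, 6, 6, 5, 4, 2, 1, 1, 1, 0]
L1 error = sum of tail = 33.

33


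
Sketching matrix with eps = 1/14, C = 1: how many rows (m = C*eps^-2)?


1/eps = 14.
(1/eps)^2 = 196.
m = 1*196 = 196.

196


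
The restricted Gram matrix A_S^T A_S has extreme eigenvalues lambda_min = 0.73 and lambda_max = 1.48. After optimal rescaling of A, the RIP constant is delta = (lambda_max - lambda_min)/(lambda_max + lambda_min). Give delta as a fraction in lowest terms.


lambda_max - lambda_min = 1.48 - 0.73 = 0.75.
lambda_max + lambda_min = 1.48 + 0.73 = 2.21.
delta = 0.75/2.21 = 75/221.

75/221


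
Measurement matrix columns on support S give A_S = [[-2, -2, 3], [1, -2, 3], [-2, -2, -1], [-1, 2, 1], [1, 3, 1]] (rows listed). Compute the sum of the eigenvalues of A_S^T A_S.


Sum of eigenvalues of A_S^T A_S = trace(A_S^T A_S) = sum of squared column norms of A_S.
A_S^T A_S diagonal: [11, 25, 21].
trace = 11 + 25 + 21 = 57.

57


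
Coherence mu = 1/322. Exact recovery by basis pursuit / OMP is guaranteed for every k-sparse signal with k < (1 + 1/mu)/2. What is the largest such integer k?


1/mu = 322.
1 + 1/mu = 323.
(1 + 1/mu)/2 = 161.5 is not an integer, so k_max = floor(161.5) = 161.

161


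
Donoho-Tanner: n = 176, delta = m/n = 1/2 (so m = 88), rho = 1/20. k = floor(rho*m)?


m = 1/2*176 = 88.
rho = 1/20.
rho*m = 1/20*88 = 4.4.
k = floor(4.4) = 4.

4


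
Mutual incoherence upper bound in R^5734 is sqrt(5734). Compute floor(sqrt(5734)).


75^2 = 5625 <= 5734 < 5776 = 76^2, so 75 <= sqrt(5734) < 76.
floor(sqrt(5734)) = 75.

75


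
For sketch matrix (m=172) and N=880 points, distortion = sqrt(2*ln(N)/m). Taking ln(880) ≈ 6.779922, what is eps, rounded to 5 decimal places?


ln(880) ≈ 6.779922.
2*ln(N)/m ≈ 2*6.779922/172 ≈ 0.0788363.
eps = sqrt(0.0788363) ≈ 0.280778 ≈ 0.28078.

0.28078


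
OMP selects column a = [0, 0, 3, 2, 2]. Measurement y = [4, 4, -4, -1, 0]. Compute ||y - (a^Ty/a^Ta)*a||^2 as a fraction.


a^T a = 17.
a^T y = -14.
coeff = -14/17 = -14/17.
||r||^2 = 637/17.

637/17


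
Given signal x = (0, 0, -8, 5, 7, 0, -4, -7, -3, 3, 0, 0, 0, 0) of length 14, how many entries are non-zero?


Non-zero positions: [2, 3, 4, 6, 7, 8, 9].
Sparsity = 7.

7


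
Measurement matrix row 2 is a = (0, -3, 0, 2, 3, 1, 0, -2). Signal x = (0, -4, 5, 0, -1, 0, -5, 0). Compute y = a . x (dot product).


Non-zero terms: ['-3*-4', '0*5', '3*-1', '0*-5']
Products: [12, 0, -3, 0]
y = sum = 9.

9


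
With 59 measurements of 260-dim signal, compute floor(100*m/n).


100*m/n = 100*59/260 ≈ 22.6923.
floor = 22.

22


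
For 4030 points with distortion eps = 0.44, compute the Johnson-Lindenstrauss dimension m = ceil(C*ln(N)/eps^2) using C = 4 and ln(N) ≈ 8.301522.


ln(4030) ≈ 8.301522.
eps^2 = 0.44^2 = 0.1936.
C*ln(N)/eps^2 ≈ 4*8.301522/0.1936 ≈ 171.519.
m = ceil(171.519) = 172.

172


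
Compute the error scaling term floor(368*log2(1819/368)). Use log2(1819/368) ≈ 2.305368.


log2(n/k) = log2(1819/368) ≈ 2.305368.
k*log2(n/k) ≈ 368*2.305368 = 848.375424.
floor(848.375424) = 848.

848


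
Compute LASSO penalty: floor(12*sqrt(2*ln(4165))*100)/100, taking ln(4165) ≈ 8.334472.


ln(4165) ≈ 8.334472.
2*ln(n) ≈ 16.668944.
sqrt(2*ln(n)) ≈ sqrt(16.668944) ≈ 4.082762.
lambda ≈ 12*4.082762 = 48.993144.
floor(lambda*100)/100 = 48.99.

48.99


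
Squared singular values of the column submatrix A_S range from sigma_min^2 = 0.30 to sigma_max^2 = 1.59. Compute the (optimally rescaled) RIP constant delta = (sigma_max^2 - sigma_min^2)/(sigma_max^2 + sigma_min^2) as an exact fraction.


lambda_max - lambda_min = 1.59 - 0.30 = 1.29.
lambda_max + lambda_min = 1.59 + 0.30 = 1.89.
delta = 1.29/1.89 = 129/189 = 43/63.

43/63


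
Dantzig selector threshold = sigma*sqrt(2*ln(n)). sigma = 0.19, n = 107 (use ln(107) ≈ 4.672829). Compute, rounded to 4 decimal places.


ln(107) ≈ 4.672829.
2*ln(n) ≈ 9.345658.
sqrt(2*ln(n)) ≈ sqrt(9.345658) ≈ 3.057067.
threshold ≈ 0.19*3.057067 = 0.58084273 ≈ 0.5808.

0.5808


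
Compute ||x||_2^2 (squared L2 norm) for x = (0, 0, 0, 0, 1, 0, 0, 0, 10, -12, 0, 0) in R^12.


Non-zero entries: [(4, 1), (8, 10), (9, -12)]
Squares: [1, 100, 144]
||x||_2^2 = sum = 245.

245


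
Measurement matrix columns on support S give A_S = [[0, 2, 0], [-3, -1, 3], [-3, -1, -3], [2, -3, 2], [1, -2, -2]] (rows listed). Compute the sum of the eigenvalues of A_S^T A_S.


Sum of eigenvalues of A_S^T A_S = trace(A_S^T A_S) = sum of squared column norms of A_S.
A_S^T A_S diagonal: [23, 19, 26].
trace = 23 + 19 + 26 = 68.

68


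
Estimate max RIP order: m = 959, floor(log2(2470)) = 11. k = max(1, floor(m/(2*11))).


floor(log2(2470)) = 11.
2*11 = 22.
m/(2*floor(log2(n))) = 959/22 ≈ 43.5909.
floor = 43.
k = max(1, 43) = 43.

43


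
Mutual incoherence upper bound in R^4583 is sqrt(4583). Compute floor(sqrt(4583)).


67^2 = 4489 <= 4583 < 4624 = 68^2, so 67 <= sqrt(4583) < 68.
floor(sqrt(4583)) = 67.

67


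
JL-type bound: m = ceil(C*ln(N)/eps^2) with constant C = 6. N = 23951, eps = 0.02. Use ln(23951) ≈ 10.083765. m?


ln(23951) ≈ 10.083765.
eps^2 = 0.02^2 = 0.0004.
C*ln(N)/eps^2 ≈ 6*10.083765/0.0004 ≈ 151256.475.
m = ceil(151256.475) = 151257.

151257


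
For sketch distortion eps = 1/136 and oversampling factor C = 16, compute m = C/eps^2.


1/eps = 136.
(1/eps)^2 = 18496.
m = 16*18496 = 295936.

295936


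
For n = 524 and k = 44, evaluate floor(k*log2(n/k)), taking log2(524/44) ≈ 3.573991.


log2(n/k) = log2(524/44) ≈ 3.573991.
k*log2(n/k) ≈ 44*3.573991 = 157.255604.
floor(157.255604) = 157.

157


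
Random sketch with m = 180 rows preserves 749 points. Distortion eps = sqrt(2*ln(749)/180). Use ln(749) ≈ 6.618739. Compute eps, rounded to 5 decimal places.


ln(749) ≈ 6.618739.
2*ln(N)/m ≈ 2*6.618739/180 ≈ 0.07354154.
eps = sqrt(0.07354154) ≈ 0.2711854 ≈ 0.27119.

0.27119


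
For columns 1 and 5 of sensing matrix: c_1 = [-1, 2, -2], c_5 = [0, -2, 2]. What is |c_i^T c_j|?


Inner product: -1*0 + 2*-2 + -2*2
Products: [0, -4, -4]
Sum = -8.
|dot| = 8.

8


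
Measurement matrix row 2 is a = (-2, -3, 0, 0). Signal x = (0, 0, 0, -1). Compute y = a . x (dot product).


Non-zero terms: ['0*-1']
Products: [0]
y = sum = 0.

0


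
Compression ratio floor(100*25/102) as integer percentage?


100*m/n = 100*25/102 ≈ 24.5098.
floor = 24.

24


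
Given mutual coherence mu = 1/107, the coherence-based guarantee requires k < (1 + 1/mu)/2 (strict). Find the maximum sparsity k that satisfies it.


1/mu = 107.
1 + 1/mu = 108.
(1 + 1/mu)/2 = 54 is an integer and the inequality is strict, so k_max = 54 - 1 = 53.

53


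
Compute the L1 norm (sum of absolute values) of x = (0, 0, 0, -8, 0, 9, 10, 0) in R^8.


Non-zero entries: [(3, -8), (5, 9), (6, 10)]
Absolute values: [8, 9, 10]
||x||_1 = sum = 27.

27


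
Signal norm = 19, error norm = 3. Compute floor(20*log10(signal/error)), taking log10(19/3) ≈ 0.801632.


||x||/||e|| = 19/3.
log10(19/3) ≈ 0.801632.
20*log10(||x||/||e||) ≈ 20*0.801632 = 16.03264.
floor(16.03264) = 16.

16


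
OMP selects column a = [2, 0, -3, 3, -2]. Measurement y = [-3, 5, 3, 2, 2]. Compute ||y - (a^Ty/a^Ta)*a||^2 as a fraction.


a^T a = 26.
a^T y = -13.
coeff = -13/26 = -1/2.
||r||^2 = 89/2.

89/2


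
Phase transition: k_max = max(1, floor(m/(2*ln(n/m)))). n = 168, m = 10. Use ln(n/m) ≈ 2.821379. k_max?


n/m = 168/10 = 84/5.
ln(n/m) ≈ 2.821379.
2*ln(n/m) ≈ 5.642758.
m/(2*ln(n/m)) ≈ 10/5.642758 ≈ 1.7722.
floor = 1.
k_max = max(1, 1) = 1.

1


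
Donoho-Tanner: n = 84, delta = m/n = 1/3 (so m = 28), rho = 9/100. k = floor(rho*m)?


m = 1/3*84 = 28.
rho = 9/100.
rho*m = 9/100*28 = 2.52.
k = floor(2.52) = 2.

2


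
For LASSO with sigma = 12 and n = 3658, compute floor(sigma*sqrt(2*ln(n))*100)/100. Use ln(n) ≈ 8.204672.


ln(3658) ≈ 8.204672.
2*ln(n) ≈ 16.409344.
sqrt(2*ln(n)) ≈ sqrt(16.409344) ≈ 4.050845.
lambda ≈ 12*4.050845 = 48.61014.
floor(lambda*100)/100 = 48.61.

48.61
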